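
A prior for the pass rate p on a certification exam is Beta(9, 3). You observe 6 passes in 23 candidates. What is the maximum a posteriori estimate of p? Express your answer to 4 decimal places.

Prior: Beta(9, 3).
Data: 6 successes in 23 trials. The binomial likelihood contributes p^6(1−p)^17, so the posterior is Beta(9+6, 3+17) = Beta(15, 20).
For Beta(a, b) with a, b > 1 the mode is (a−1)/(a+b−2) = 14/33 ≈ 0.4242.

p̂_MAP = 0.4242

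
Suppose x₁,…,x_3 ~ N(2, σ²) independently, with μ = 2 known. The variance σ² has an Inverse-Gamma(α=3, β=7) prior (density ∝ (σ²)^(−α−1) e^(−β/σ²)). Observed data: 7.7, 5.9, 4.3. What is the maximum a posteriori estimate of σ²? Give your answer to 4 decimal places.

Sum of squared deviations about the known mean: SS = (7.7−2)² + (5.9−2)² + (4.3−2)² = 52.99.
The Normal likelihood contributes (σ²)^(−n/2) exp(−SS/(2σ²)), so the posterior is Inverse-Gamma(α + n/2, β + SS/2) = Inverse-Gamma(4.5, 33.495).
The mode of Inverse-Gamma(a, b) is b/(a+1) = 33.495/5.5 ≈ 6.0900.

σ̂²_MAP = 6.0900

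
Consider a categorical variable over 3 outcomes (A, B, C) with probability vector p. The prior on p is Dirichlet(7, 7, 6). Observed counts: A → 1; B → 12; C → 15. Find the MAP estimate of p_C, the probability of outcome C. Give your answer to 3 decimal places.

MAP estimate of p_C = 0.444

The posterior is Dirichlet(αᵢ + nᵢ) = Dirichlet(8, 19, 21).
For a Dirichlet(a₁,…,a_K) with all aᵢ > 1, the mode has j-th component (aⱼ − 1)/(Σaᵢ − K).
Here Σaᵢ = 48 and K = 3, so p_C = (21 − 1)/(48 − 3) = 20/45 ≈ 0.444.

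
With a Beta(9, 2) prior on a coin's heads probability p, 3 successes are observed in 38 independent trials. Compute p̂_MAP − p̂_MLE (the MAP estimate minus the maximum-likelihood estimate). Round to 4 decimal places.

Posterior is Beta(12, 37); MAP = (12−1)/(49−2) = 11/47 ≈ 0.23404.
MLE ignores the prior: p̂_MLE = k/n = 3/38 ≈ 0.07895.
Difference = 11/47 − 3/38 = 277/1786 ≈ 0.1551.

MAP − MLE = 0.1551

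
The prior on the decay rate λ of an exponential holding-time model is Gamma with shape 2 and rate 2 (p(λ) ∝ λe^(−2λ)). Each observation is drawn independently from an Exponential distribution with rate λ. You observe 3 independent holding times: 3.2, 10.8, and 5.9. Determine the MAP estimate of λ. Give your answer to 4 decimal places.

The Exponential(rate=λ) likelihood is ∝ λ^n e^(−λΣtᵢ). Here n = 3 and Σtᵢ = 3.2 + 10.8 + 5.9 = 19.9.
Posterior ∝ λe^(−2λ) · λ^3e^(−19.9λ) = λ^4e^(−21.9λ), i.e. Gamma(5, 21.9).
Mode = (a−1)/b = 4/21.9 ≈ 0.1826.

λ̂_MAP = 0.1826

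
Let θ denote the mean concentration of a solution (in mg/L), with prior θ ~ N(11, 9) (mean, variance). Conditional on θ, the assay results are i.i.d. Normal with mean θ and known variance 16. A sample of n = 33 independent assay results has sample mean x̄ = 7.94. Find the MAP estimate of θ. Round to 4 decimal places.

n = 33, x̄ = 7.94.
For a Normal prior and Normal likelihood with known variance, the posterior is Normal; its mode equals its mean, the precision-weighted average.
Prior precision 1/σ₀² = 1/9; data precision n/σ² = 33/16 = 2.0625.
θ̂ = ((1/9)·11 + 2.0625·7.94) / (1/9 + 2.0625) = (126709/7200)/(313/144) = 126709/15650 ≈ 8.0964.

θ̂_MAP = 8.0964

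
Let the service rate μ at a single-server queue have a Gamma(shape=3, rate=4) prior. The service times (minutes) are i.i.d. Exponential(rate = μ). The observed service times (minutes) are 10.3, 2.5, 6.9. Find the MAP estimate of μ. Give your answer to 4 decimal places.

μ̂_MAP = 0.2110

The Exponential(rate=μ) likelihood is ∝ μ^n e^(−μΣtᵢ). Here n = 3 and Σtᵢ = 10.3 + 2.5 + 6.9 = 19.7.
Posterior ∝ μ^2e^(−4μ) · μ^3e^(−19.7μ) = μ^5e^(−23.7μ), i.e. Gamma(6, 23.7).
Mode = (a−1)/b = 5/23.7 ≈ 0.2110.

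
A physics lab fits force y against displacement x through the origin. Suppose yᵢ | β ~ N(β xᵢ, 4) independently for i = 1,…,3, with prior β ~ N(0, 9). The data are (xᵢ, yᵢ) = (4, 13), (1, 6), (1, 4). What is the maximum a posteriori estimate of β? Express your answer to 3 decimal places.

β̂_MAP = 3.361

log p(β | y) = −Σ(yᵢ − βxᵢ)²/(2·4) − β²/(2·9) + const.
Setting the derivative to zero: Σxᵢ(yᵢ − βxᵢ)/4 − β/9 = 0, so β = Σxᵢyᵢ / (Σxᵢ² + σ²/τ²).
Σxᵢyᵢ = 4·13 + 1·6 + 1·4 = 62; Σxᵢ² = 18; σ²/τ² = 4/9.
β̂_MAP = 62 / (18 + 4/9) = 62/(166/9) = 279/83 ≈ 3.361.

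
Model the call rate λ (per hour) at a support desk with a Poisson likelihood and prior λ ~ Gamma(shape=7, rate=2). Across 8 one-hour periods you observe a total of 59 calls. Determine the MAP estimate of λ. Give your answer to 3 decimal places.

λ̂_MAP = 6.500

Σxᵢ = 59, n = 8.
Posterior ∝ λ^6e^(−2λ) · λ^59e^(−8λ) = λ^65e^(−10λ), i.e. Gamma(shape=66, rate=10).
The mode of a Gamma(a, b) with a ≥ 1 (shape–rate) is (a−1)/b = 65/10 ≈ 6.500.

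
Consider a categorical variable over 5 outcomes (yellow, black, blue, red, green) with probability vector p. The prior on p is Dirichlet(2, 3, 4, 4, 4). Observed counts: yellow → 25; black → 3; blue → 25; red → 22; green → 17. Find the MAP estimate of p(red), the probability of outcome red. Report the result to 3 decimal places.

MAP estimate of p(red) = 0.240

The posterior is Dirichlet(αᵢ + nᵢ) = Dirichlet(27, 6, 29, 26, 21).
For a Dirichlet(a₁,…,a_K) with all aᵢ > 1, the mode has j-th component (aⱼ − 1)/(Σaᵢ − K).
Here Σaᵢ = 109 and K = 5, so p(red) = (26 − 1)/(109 − 5) = 25/104 ≈ 0.240.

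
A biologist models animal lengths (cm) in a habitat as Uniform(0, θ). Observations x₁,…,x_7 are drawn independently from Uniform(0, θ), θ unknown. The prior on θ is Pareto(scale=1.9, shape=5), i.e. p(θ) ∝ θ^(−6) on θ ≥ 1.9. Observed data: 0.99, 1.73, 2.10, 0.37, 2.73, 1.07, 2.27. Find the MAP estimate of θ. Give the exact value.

The Uniform(0, θ) likelihood is θ^(−n) for θ ≥ max(xᵢ), zero otherwise. Here max(xᵢ) = 2.73.
Posterior ∝ θ^(−6) · θ^(−7) = θ^(−13) on θ ≥ max(1.9, 2.73) = 2.73.
This density is strictly decreasing in θ, so the posterior mode lies at the lower boundary of the support.

θ̂_MAP = 2.73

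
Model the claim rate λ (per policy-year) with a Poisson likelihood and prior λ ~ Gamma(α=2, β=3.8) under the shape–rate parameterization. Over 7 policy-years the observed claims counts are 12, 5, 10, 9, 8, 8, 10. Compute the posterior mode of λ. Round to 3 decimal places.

λ̂_MAP = 5.833

Σxᵢ = 12+5+10+9+8+8+10 = 62, with n = 7.
Posterior ∝ λe^(−3.8λ) · λ^62e^(−7λ) = λ^63e^(−10.8λ), i.e. Gamma(shape=64, rate=10.8).
The mode of a Gamma(a, b) with a ≥ 1 (shape–rate) is (a−1)/b = 63/10.8 ≈ 5.833.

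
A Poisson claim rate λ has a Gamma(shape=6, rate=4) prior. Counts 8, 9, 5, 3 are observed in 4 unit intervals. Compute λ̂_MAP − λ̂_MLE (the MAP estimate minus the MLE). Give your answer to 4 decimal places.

MAP − MLE = -2.5000

Σxᵢ = 25. Posterior is Gamma(31, 8); MAP = (31−1)/8 = 30/8 ≈ 3.75000.
MLE = x̄ = 25/4 ≈ 6.25000.
Difference = 30/8 − 25/4 = -5/2 ≈ -2.5000.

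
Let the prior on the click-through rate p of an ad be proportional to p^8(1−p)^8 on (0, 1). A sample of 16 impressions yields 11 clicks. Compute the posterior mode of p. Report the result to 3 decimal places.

The prior density ∝ p^8(1−p)^8 is the kernel of Beta(9, 9).
Data: 11 successes in 16 trials. The binomial likelihood contributes p^11(1−p)^5, so the posterior is Beta(9+11, 9+5) = Beta(20, 14).
For Beta(a, b) with a, b > 1 the mode is (a−1)/(a+b−2) = 19/32 ≈ 0.594.

p̂_MAP = 0.594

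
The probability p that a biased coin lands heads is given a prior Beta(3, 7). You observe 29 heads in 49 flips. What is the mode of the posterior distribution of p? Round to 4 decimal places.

Prior: Beta(3, 7).
Data: 29 successes in 49 trials. The binomial likelihood contributes p^29(1−p)^20, so the posterior is Beta(3+29, 7+20) = Beta(32, 27).
For Beta(a, b) with a, b > 1 the mode is (a−1)/(a+b−2) = 31/57 ≈ 0.5439.

p̂_MAP = 0.5439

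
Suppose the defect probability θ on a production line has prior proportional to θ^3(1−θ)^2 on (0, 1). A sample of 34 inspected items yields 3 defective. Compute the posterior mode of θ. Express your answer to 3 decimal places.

The prior density ∝ θ^3(1−θ)^2 is the kernel of Beta(4, 3).
Data: 3 successes in 34 trials. The binomial likelihood contributes θ^3(1−θ)^31, so the posterior is Beta(4+3, 3+31) = Beta(7, 34).
For Beta(a, b) with a, b > 1 the mode is (a−1)/(a+b−2) = 6/39 ≈ 0.154.

θ̂_MAP = 0.154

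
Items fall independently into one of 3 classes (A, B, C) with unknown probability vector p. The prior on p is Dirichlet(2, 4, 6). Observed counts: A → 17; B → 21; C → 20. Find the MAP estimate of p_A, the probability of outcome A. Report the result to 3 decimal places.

MAP estimate of p_A = 0.269

The posterior is Dirichlet(αᵢ + nᵢ) = Dirichlet(19, 25, 26).
For a Dirichlet(a₁,…,a_K) with all aᵢ > 1, the mode has j-th component (aⱼ − 1)/(Σaᵢ − K).
Here Σaᵢ = 70 and K = 3, so p_A = (19 − 1)/(70 − 3) = 18/67 ≈ 0.269.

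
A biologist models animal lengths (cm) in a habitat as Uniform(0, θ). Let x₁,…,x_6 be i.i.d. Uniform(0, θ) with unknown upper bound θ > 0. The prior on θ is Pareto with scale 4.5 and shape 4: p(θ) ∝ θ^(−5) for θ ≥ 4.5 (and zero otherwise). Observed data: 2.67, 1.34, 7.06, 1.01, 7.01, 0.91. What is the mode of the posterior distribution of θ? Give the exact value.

θ̂_MAP = 7.06

The Uniform(0, θ) likelihood is θ^(−n) for θ ≥ max(xᵢ), zero otherwise. Here max(xᵢ) = 7.06.
Posterior ∝ θ^(−5) · θ^(−6) = θ^(−11) on θ ≥ max(4.5, 7.06) = 7.06.
This density is strictly decreasing in θ, so the posterior mode lies at the lower boundary of the support.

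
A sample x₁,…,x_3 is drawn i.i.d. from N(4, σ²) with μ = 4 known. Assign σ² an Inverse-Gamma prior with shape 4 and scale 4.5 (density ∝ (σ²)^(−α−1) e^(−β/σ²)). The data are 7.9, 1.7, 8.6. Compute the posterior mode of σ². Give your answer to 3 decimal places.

Sum of squared deviations about the known mean: SS = (7.9−4)² + (1.7−4)² + (8.6−4)² = 41.66.
The Normal likelihood contributes (σ²)^(−n/2) exp(−SS/(2σ²)), so the posterior is Inverse-Gamma(α + n/2, β + SS/2) = Inverse-Gamma(5.5, 25.33).
The mode of Inverse-Gamma(a, b) is b/(a+1) = 25.33/6.5 ≈ 3.897.

σ̂²_MAP = 3.897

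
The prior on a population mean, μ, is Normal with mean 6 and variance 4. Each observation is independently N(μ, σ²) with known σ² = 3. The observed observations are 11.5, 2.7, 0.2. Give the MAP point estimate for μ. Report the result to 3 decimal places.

μ̂_MAP = 5.040

n = 3; x̄ = (11.5 + 2.7 + 0.2)/3 = 14.4/3 = 4.8.
For a Normal prior and Normal likelihood with known variance, the posterior is Normal; its mode equals its mean, the precision-weighted average.
Prior precision 1/σ₀² = 1/4 = 0.25; data precision n/σ² = 3/3 = 1.
μ̂ = (0.25·6 + 1·4.8) / (0.25 + 1) = 6.3/1.25 = 5.040.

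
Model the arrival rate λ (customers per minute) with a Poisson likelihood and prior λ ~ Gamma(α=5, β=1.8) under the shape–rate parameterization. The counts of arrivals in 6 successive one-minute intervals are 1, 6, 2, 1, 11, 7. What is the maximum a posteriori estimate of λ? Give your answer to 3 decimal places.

Σxᵢ = 1+6+2+1+11+7 = 28, with n = 6.
Posterior ∝ λ^4e^(−1.8λ) · λ^28e^(−6λ) = λ^32e^(−7.8λ), i.e. Gamma(shape=33, rate=7.8).
The mode of a Gamma(a, b) with a ≥ 1 (shape–rate) is (a−1)/b = 32/7.8 ≈ 4.103.

λ̂_MAP = 4.103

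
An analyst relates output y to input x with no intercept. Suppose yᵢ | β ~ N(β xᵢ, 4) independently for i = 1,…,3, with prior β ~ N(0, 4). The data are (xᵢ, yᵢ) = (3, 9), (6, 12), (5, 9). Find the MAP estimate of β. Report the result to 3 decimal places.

β̂_MAP = 2.028

log p(β | y) = −Σ(yᵢ − βxᵢ)²/(2·4) − β²/(2·4) + const.
Setting the derivative to zero: Σxᵢ(yᵢ − βxᵢ)/4 − β/4 = 0, so β = Σxᵢyᵢ / (Σxᵢ² + σ²/τ²).
Σxᵢyᵢ = 3·9 + 6·12 + 5·9 = 144; Σxᵢ² = 70; σ²/τ² = 1.
β̂_MAP = 144 / (70 + 1) = 144/71 ≈ 2.028.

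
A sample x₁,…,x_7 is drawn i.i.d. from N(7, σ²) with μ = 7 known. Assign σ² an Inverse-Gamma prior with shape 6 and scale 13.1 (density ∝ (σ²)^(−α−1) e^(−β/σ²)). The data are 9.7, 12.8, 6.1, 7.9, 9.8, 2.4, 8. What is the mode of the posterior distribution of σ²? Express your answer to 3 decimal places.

Sum of squared deviations about the known mean: SS = (9.7−7)² + (12.8−7)² + (6.1−7)² + (7.9−7)² + (9.8−7)² + (2.4−7)² + (8−7)² = 72.55.
The Normal likelihood contributes (σ²)^(−n/2) exp(−SS/(2σ²)), so the posterior is Inverse-Gamma(α + n/2, β + SS/2) = Inverse-Gamma(9.5, 49.375).
The mode of Inverse-Gamma(a, b) is b/(a+1) = 49.375/10.5 ≈ 4.702.

σ̂²_MAP = 4.702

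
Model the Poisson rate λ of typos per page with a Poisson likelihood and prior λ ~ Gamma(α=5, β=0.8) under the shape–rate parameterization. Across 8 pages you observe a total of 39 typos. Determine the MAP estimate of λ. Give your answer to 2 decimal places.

λ̂_MAP = 4.89

Σxᵢ = 39, n = 8.
Posterior ∝ λ^4e^(−0.8λ) · λ^39e^(−8λ) = λ^43e^(−8.8λ), i.e. Gamma(shape=44, rate=8.8).
The mode of a Gamma(a, b) with a ≥ 1 (shape–rate) is (a−1)/b = 43/8.8 ≈ 4.89.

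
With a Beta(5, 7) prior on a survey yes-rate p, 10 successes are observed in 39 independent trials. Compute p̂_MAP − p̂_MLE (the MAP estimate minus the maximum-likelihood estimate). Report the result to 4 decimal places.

Posterior is Beta(15, 36); MAP = (15−1)/(51−2) = 14/49 ≈ 0.28571.
MLE ignores the prior: p̂_MLE = k/n = 10/39 ≈ 0.25641.
Difference = 14/49 − 10/39 = 8/273 ≈ 0.0293.

MAP − MLE = 0.0293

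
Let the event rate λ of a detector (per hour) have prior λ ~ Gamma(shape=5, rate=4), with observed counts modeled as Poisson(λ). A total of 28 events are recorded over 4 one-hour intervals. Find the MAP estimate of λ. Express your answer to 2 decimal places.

λ̂_MAP = 4.00

Σxᵢ = 28, n = 4.
Posterior ∝ λ^4e^(−4λ) · λ^28e^(−4λ) = λ^32e^(−8λ), i.e. Gamma(shape=33, rate=8).
The mode of a Gamma(a, b) with a ≥ 1 (shape–rate) is (a−1)/b = 32/8 ≈ 4.00.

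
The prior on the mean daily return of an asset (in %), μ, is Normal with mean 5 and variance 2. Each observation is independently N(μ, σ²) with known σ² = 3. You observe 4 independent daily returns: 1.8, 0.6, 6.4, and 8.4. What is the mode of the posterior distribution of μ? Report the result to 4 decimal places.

μ̂_MAP = 4.4909

n = 4; x̄ = (1.8 + 0.6 + 6.4 + 8.4)/4 = 17.2/4 = 4.3.
For a Normal prior and Normal likelihood with known variance, the posterior is Normal; its mode equals its mean, the precision-weighted average.
Prior precision 1/σ₀² = 1/2 = 0.5; data precision n/σ² = 4/3.
μ̂ = (0.5·5 + (4/3)·4.3) / (0.5 + 4/3) = (247/30)/(11/6) = 247/55 ≈ 4.4909.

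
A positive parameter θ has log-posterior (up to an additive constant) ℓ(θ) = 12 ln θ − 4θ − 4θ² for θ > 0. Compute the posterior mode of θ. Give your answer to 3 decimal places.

θ̂_MAP = 1.000

ℓ'(θ) = 12/θ − 4 − 8θ. Setting this to zero and multiplying by θ: 8θ² + 4θ − 12 = 0.
θ = (−4 + √(4² + 4·8·12)) / (2·8) = (−4 + √400) / 16 = (−4 + 20)/16 = 1.
ℓ''(θ) = −12/θ² − 8 < 0, confirming a maximum.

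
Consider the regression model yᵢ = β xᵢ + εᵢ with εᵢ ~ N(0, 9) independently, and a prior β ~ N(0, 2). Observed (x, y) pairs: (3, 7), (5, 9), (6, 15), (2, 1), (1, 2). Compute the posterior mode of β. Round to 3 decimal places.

log p(β | y) = −Σ(yᵢ − βxᵢ)²/(2·9) − β²/(2·2) + const.
Setting the derivative to zero: Σxᵢ(yᵢ − βxᵢ)/9 − β/2 = 0, so β = Σxᵢyᵢ / (Σxᵢ² + σ²/τ²).
Σxᵢyᵢ = 3·7 + 5·9 + 6·15 + 2·1 + 1·2 = 160; Σxᵢ² = 75; σ²/τ² = 4.5.
β̂_MAP = 160 / (75 + 4.5) = 160/79.5 ≈ 2.013.

β̂_MAP = 2.013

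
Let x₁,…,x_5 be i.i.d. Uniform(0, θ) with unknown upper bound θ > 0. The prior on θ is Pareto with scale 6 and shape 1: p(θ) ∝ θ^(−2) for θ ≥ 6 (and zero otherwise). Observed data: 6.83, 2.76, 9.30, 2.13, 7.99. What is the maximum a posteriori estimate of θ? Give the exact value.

θ̂_MAP = 9.30

The Uniform(0, θ) likelihood is θ^(−n) for θ ≥ max(xᵢ), zero otherwise. Here max(xᵢ) = 9.30.
Posterior ∝ θ^(−2) · θ^(−5) = θ^(−7) on θ ≥ max(6, 9.30) = 9.30.
This density is strictly decreasing in θ, so the posterior mode lies at the lower boundary of the support.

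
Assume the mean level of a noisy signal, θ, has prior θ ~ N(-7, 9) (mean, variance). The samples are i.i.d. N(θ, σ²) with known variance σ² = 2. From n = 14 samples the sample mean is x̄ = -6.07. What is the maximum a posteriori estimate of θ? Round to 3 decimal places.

θ̂_MAP = -6.085

n = 14, x̄ = -6.07.
For a Normal prior and Normal likelihood with known variance, the posterior is Normal; its mode equals its mean, the precision-weighted average.
Prior precision 1/σ₀² = 1/9; data precision n/σ² = 14/2 = 7.
θ̂ = ((1/9)·(-7) + 7·(-6.07)) / (1/9 + 7) = (-38941/900)/(64/9) = -6.08453125 ≈ -6.085.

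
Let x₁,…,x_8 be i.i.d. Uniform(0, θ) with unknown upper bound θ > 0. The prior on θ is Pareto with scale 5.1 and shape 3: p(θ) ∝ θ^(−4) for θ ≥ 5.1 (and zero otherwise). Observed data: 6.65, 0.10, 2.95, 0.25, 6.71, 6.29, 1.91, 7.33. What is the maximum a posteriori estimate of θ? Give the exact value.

The Uniform(0, θ) likelihood is θ^(−n) for θ ≥ max(xᵢ), zero otherwise. Here max(xᵢ) = 7.33.
Posterior ∝ θ^(−4) · θ^(−8) = θ^(−12) on θ ≥ max(5.1, 7.33) = 7.33.
This density is strictly decreasing in θ, so the posterior mode lies at the lower boundary of the support.

θ̂_MAP = 7.33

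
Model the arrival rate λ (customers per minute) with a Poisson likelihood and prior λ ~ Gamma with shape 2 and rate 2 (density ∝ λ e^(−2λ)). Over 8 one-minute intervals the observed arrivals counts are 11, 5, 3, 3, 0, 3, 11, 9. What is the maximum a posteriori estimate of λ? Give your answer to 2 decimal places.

Σxᵢ = 11+5+3+3+0+3+11+9 = 45, with n = 8.
Posterior ∝ λe^(−2λ) · λ^45e^(−8λ) = λ^46e^(−10λ), i.e. Gamma(shape=47, rate=10).
The mode of a Gamma(a, b) with a ≥ 1 (shape–rate) is (a−1)/b = 46/10 ≈ 4.60.

λ̂_MAP = 4.60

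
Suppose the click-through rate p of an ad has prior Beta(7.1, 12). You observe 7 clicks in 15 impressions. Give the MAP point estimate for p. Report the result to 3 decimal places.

p̂_MAP = 0.408

Prior: Beta(7.1, 12).
Data: 7 successes in 15 trials. The binomial likelihood contributes p^7(1−p)^8, so the posterior is Beta(7.1+7, 12+8) = Beta(14.1, 20).
For Beta(a, b) with a, b > 1 the mode is (a−1)/(a+b−2) = 13.1/32.1 ≈ 0.408.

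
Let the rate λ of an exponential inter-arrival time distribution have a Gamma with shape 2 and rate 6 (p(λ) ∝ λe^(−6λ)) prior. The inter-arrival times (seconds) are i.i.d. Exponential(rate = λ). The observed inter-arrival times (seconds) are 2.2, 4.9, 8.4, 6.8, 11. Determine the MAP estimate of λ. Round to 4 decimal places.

λ̂_MAP = 0.1527

The Exponential(rate=λ) likelihood is ∝ λ^n e^(−λΣtᵢ). Here n = 5 and Σtᵢ = 2.2 + 4.9 + 8.4 + 6.8 + 11 = 33.3.
Posterior ∝ λe^(−6λ) · λ^5e^(−33.3λ) = λ^6e^(−39.3λ), i.e. Gamma(7, 39.3).
Mode = (a−1)/b = 6/39.3 ≈ 0.1527.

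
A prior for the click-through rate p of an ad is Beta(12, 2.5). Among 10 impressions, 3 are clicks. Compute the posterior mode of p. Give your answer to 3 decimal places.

Prior: Beta(12, 2.5).
Data: 3 successes in 10 trials. The binomial likelihood contributes p^3(1−p)^7, so the posterior is Beta(12+3, 2.5+7) = Beta(15, 9.5).
For Beta(a, b) with a, b > 1 the mode is (a−1)/(a+b−2) = 14/22.5 ≈ 0.622.

p̂_MAP = 0.622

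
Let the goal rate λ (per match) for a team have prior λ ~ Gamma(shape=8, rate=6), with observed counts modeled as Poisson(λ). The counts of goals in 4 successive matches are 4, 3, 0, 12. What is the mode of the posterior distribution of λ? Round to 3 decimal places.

Σxᵢ = 4+3+0+12 = 19, with n = 4.
Posterior ∝ λ^7e^(−6λ) · λ^19e^(−4λ) = λ^26e^(−10λ), i.e. Gamma(shape=27, rate=10).
The mode of a Gamma(a, b) with a ≥ 1 (shape–rate) is (a−1)/b = 26/10 ≈ 2.600.

λ̂_MAP = 2.600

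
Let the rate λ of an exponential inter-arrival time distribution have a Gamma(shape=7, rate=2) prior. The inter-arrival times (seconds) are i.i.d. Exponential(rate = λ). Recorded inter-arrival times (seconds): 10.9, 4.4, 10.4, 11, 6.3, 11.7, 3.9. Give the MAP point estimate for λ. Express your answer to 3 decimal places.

λ̂_MAP = 0.215

The Exponential(rate=λ) likelihood is ∝ λ^n e^(−λΣtᵢ). Here n = 7 and Σtᵢ = 10.9 + 4.4 + 10.4 + 11 + 6.3 + 11.7 + 3.9 = 58.6.
Posterior ∝ λ^6e^(−2λ) · λ^7e^(−58.6λ) = λ^13e^(−60.6λ), i.e. Gamma(14, 60.6).
Mode = (a−1)/b = 13/60.6 ≈ 0.215.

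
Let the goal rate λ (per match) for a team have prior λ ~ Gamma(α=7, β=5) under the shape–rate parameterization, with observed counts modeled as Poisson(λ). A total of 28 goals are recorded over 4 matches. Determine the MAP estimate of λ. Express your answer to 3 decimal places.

λ̂_MAP = 3.778

Σxᵢ = 28, n = 4.
Posterior ∝ λ^6e^(−5λ) · λ^28e^(−4λ) = λ^34e^(−9λ), i.e. Gamma(shape=35, rate=9).
The mode of a Gamma(a, b) with a ≥ 1 (shape–rate) is (a−1)/b = 34/9 ≈ 3.778.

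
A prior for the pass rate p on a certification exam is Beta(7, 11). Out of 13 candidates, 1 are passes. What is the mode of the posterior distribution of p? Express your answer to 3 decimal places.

Prior: Beta(7, 11).
Data: 1 success in 13 trials. The binomial likelihood contributes p(1−p)^12, so the posterior is Beta(7+1, 11+12) = Beta(8, 23).
For Beta(a, b) with a, b > 1 the mode is (a−1)/(a+b−2) = 7/29 ≈ 0.241.

p̂_MAP = 0.241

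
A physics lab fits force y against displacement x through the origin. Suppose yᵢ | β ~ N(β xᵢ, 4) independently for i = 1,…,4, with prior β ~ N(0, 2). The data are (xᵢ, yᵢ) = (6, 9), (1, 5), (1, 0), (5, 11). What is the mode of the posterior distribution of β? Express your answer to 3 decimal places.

β̂_MAP = 1.754

log p(β | y) = −Σ(yᵢ − βxᵢ)²/(2·4) − β²/(2·2) + const.
Setting the derivative to zero: Σxᵢ(yᵢ − βxᵢ)/4 − β/2 = 0, so β = Σxᵢyᵢ / (Σxᵢ² + σ²/τ²).
Σxᵢyᵢ = 6·9 + 1·5 + 1·0 + 5·11 = 114; Σxᵢ² = 63; σ²/τ² = 2.
β̂_MAP = 114 / (63 + 2) = 114/65 ≈ 1.754.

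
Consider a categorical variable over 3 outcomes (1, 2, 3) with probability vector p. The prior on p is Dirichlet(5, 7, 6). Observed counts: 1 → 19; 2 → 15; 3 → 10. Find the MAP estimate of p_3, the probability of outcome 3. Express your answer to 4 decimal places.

MAP estimate: 0.2542

The posterior is Dirichlet(αᵢ + nᵢ) = Dirichlet(24, 22, 16).
For a Dirichlet(a₁,…,a_K) with all aᵢ > 1, the mode has j-th component (aⱼ − 1)/(Σaᵢ − K).
Here Σaᵢ = 62 and K = 3, so p_3 = (16 − 1)/(62 − 3) = 15/59 ≈ 0.2542.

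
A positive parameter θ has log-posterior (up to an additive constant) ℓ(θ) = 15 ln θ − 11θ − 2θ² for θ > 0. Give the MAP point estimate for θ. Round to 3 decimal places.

θ̂_MAP = 1.000

ℓ'(θ) = 15/θ − 11 − 4θ. Setting this to zero and multiplying by θ: 4θ² + 11θ − 15 = 0.
θ = (−11 + √(11² + 4·4·15)) / (2·4) = (−11 + √361) / 8 = (−11 + 19)/8 = 1.
ℓ''(θ) = −15/θ² − 4 < 0, confirming a maximum.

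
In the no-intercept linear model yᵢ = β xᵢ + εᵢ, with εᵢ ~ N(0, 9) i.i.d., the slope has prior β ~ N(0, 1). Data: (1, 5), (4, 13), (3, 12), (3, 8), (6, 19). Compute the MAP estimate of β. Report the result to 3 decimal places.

β̂_MAP = 2.888

log p(β | y) = −Σ(yᵢ − βxᵢ)²/(2·9) − β²/(2·1) + const.
Setting the derivative to zero: Σxᵢ(yᵢ − βxᵢ)/9 − β/1 = 0, so β = Σxᵢyᵢ / (Σxᵢ² + σ²/τ²).
Σxᵢyᵢ = 1·5 + 4·13 + 3·12 + 3·8 + 6·19 = 231; Σxᵢ² = 71; σ²/τ² = 9.
β̂_MAP = 231 / (71 + 9) = 231/80 ≈ 2.888.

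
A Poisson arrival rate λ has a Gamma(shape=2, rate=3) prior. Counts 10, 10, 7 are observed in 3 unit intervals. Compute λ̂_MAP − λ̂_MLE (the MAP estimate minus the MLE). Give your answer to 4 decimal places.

Σxᵢ = 27. Posterior is Gamma(29, 6); MAP = (29−1)/6 = 28/6 ≈ 4.66667.
MLE = x̄ = 27/3 ≈ 9.00000.
Difference = 28/6 − 27/3 = -13/3 ≈ -4.3333.

MAP − MLE = -4.3333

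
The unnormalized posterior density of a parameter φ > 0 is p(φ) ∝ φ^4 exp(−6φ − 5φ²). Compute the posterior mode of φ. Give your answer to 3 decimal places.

φ̂_MAP = 0.400

ℓ'(φ) = 4/φ − 6 − 10φ. Setting this to zero and multiplying by φ: 10φ² + 6φ − 4 = 0.
φ = (−6 + √(6² + 4·10·4)) / (2·10) = (−6 + √196) / 20 = (−6 + 14)/20 = 2/5.
ℓ''(φ) = −4/φ² − 10 < 0, confirming a maximum.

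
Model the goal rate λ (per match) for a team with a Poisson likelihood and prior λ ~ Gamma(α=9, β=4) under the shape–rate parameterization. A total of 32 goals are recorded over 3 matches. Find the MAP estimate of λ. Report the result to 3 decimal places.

λ̂_MAP = 5.714

Σxᵢ = 32, n = 3.
Posterior ∝ λ^8e^(−4λ) · λ^32e^(−3λ) = λ^40e^(−7λ), i.e. Gamma(shape=41, rate=7).
The mode of a Gamma(a, b) with a ≥ 1 (shape–rate) is (a−1)/b = 40/7 ≈ 5.714.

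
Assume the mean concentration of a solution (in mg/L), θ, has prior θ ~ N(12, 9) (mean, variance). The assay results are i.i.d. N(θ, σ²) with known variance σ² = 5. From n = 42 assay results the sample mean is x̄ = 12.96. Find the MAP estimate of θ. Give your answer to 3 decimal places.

θ̂_MAP = 12.947

n = 42, x̄ = 12.96.
For a Normal prior and Normal likelihood with known variance, the posterior is Normal; its mode equals its mean, the precision-weighted average.
Prior precision 1/σ₀² = 1/9; data precision n/σ² = 42/5 = 8.4.
θ̂ = ((1/9)·12 + 8.4·12.96) / (1/9 + 8.4) = (41324/375)/(383/45) = 123972/9575 ≈ 12.947.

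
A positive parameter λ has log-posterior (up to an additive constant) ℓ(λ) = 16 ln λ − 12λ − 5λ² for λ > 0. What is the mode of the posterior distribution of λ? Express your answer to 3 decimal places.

ℓ'(λ) = 16/λ − 12 − 10λ. Setting this to zero and multiplying by λ: 10λ² + 12λ − 16 = 0.
λ = (−12 + √(12² + 4·10·16)) / (2·10) = (−12 + √784) / 20 = (−12 + 28)/20 = 4/5.
ℓ''(λ) = −16/λ² − 10 < 0, confirming a maximum.

λ̂_MAP = 0.800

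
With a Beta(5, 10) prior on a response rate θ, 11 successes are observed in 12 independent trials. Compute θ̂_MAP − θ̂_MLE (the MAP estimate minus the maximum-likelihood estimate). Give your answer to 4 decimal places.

Posterior is Beta(16, 11); MAP = (16−1)/(27−2) = 15/25 ≈ 0.60000.
MLE ignores the prior: θ̂_MLE = k/n = 11/12 ≈ 0.91667.
Difference = 15/25 − 11/12 = -19/60 ≈ -0.3167.

MAP − MLE = -0.3167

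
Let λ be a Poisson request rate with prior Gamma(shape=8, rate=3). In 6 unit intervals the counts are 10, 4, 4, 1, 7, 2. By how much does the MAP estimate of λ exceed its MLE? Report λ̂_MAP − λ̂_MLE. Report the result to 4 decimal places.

Σxᵢ = 28. Posterior is Gamma(36, 9); MAP = (36−1)/9 = 35/9 ≈ 3.88889.
MLE = x̄ = 28/6 ≈ 4.66667.
Difference = 35/9 − 28/6 = -7/9 ≈ -0.7778.

MAP − MLE = -0.7778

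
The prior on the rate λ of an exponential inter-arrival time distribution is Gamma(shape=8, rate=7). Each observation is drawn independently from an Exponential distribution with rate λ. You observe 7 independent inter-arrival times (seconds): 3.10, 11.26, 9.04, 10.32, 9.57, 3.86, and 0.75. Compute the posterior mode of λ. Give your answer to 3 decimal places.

λ̂_MAP = 0.255

The Exponential(rate=λ) likelihood is ∝ λ^n e^(−λΣtᵢ). Here n = 7 and Σtᵢ = 3.10 + 11.26 + 9.04 + 10.32 + 9.57 + 3.86 + 0.75 = 47.90.
Posterior ∝ λ^7e^(−7λ) · λ^7e^(−47.90λ) = λ^14e^(−54.90λ), i.e. Gamma(15, 54.90).
Mode = (a−1)/b = 14/54.90 ≈ 0.255.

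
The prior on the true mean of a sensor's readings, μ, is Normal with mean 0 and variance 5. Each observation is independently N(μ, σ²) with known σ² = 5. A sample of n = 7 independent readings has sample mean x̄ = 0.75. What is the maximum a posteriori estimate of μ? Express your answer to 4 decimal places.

n = 7, x̄ = 0.75.
For a Normal prior and Normal likelihood with known variance, the posterior is Normal; its mode equals its mean, the precision-weighted average.
Prior precision 1/σ₀² = 1/5 = 0.2; data precision n/σ² = 7/5 = 1.4.
μ̂ = (0.2·0 + 1.4·0.75) / (0.2 + 1.4) = 1.05/1.6 = 0.65625 ≈ 0.6563.

μ̂_MAP = 0.6563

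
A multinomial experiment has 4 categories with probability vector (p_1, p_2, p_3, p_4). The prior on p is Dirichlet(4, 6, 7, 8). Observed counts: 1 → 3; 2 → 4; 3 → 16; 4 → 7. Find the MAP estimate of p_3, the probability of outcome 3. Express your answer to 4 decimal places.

MAP estimate: 0.4314

The posterior is Dirichlet(αᵢ + nᵢ) = Dirichlet(7, 10, 23, 15).
For a Dirichlet(a₁,…,a_K) with all aᵢ > 1, the mode has j-th component (aⱼ − 1)/(Σaᵢ − K).
Here Σaᵢ = 55 and K = 4, so p_3 = (23 − 1)/(55 − 4) = 22/51 ≈ 0.4314.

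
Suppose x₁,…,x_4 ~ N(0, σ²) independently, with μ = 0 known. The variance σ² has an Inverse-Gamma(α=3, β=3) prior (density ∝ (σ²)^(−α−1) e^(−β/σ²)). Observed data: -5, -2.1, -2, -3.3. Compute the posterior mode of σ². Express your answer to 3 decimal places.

Sum of squared deviations about the known mean: SS = (-5−0)² + (-2.1−0)² + (-2−0)² + (-3.3−0)² = 44.3.
The Normal likelihood contributes (σ²)^(−n/2) exp(−SS/(2σ²)), so the posterior is Inverse-Gamma(α + n/2, β + SS/2) = Inverse-Gamma(5, 25.15).
The mode of Inverse-Gamma(a, b) is b/(a+1) = 25.15/6 ≈ 4.192.

σ̂²_MAP = 4.192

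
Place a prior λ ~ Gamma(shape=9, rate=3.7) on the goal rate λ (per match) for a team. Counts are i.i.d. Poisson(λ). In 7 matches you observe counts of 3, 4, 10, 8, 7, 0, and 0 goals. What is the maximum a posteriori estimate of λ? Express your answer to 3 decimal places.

λ̂_MAP = 3.738

Σxᵢ = 3+4+10+8+7+0+0 = 32, with n = 7.
Posterior ∝ λ^8e^(−3.7λ) · λ^32e^(−7λ) = λ^40e^(−10.7λ), i.e. Gamma(shape=41, rate=10.7).
The mode of a Gamma(a, b) with a ≥ 1 (shape–rate) is (a−1)/b = 40/10.7 ≈ 3.738.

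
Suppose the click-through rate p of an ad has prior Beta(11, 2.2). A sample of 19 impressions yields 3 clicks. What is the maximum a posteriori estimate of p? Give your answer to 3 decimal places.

Prior: Beta(11, 2.2).
Data: 3 successes in 19 trials. The binomial likelihood contributes p^3(1−p)^16, so the posterior is Beta(11+3, 2.2+16) = Beta(14, 18.2).
For Beta(a, b) with a, b > 1 the mode is (a−1)/(a+b−2) = 13/30.2 ≈ 0.430.

p̂_MAP = 0.430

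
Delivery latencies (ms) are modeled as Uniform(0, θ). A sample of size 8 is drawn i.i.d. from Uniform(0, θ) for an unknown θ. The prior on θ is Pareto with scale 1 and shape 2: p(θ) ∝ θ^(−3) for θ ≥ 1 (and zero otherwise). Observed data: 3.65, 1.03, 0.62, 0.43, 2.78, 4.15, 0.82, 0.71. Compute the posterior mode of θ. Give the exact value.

θ̂_MAP = 4.15

The Uniform(0, θ) likelihood is θ^(−n) for θ ≥ max(xᵢ), zero otherwise. Here max(xᵢ) = 4.15.
Posterior ∝ θ^(−3) · θ^(−8) = θ^(−11) on θ ≥ max(1, 4.15) = 4.15.
This density is strictly decreasing in θ, so the posterior mode lies at the lower boundary of the support.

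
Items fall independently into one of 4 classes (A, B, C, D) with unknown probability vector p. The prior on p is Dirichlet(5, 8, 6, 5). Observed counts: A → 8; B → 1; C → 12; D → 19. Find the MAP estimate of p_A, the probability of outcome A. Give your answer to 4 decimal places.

MAP estimate of p_A = 0.2000

The posterior is Dirichlet(αᵢ + nᵢ) = Dirichlet(13, 9, 18, 24).
For a Dirichlet(a₁,…,a_K) with all aᵢ > 1, the mode has j-th component (aⱼ − 1)/(Σaᵢ − K).
Here Σaᵢ = 64 and K = 4, so p_A = (13 − 1)/(64 − 4) = 12/60 ≈ 0.2000.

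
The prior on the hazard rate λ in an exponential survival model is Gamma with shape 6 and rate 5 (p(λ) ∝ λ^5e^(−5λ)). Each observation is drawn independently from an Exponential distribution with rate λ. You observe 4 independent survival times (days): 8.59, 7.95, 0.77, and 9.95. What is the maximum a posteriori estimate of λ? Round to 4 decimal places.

λ̂_MAP = 0.2790

The Exponential(rate=λ) likelihood is ∝ λ^n e^(−λΣtᵢ). Here n = 4 and Σtᵢ = 8.59 + 7.95 + 0.77 + 9.95 = 27.26.
Posterior ∝ λ^5e^(−5λ) · λ^4e^(−27.26λ) = λ^9e^(−32.26λ), i.e. Gamma(10, 32.26).
Mode = (a−1)/b = 9/32.26 ≈ 0.2790.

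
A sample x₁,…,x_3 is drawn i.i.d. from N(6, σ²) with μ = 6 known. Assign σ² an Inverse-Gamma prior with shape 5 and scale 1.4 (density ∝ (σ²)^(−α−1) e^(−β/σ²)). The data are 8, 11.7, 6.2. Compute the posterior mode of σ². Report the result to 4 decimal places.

σ̂²_MAP = 2.6220

Sum of squared deviations about the known mean: SS = (8−6)² + (11.7−6)² + (6.2−6)² = 36.53.
The Normal likelihood contributes (σ²)^(−n/2) exp(−SS/(2σ²)), so the posterior is Inverse-Gamma(α + n/2, β + SS/2) = Inverse-Gamma(6.5, 19.665).
The mode of Inverse-Gamma(a, b) is b/(a+1) = 19.665/7.5 ≈ 2.6220.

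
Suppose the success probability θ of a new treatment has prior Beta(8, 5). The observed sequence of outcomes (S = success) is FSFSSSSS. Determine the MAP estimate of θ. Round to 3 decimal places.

Prior: Beta(8, 5).
Data: 6 successes in 8 trials (from the sequence). The binomial likelihood contributes θ^6(1−θ)^2, so the posterior is Beta(8+6, 5+2) = Beta(14, 7).
For Beta(a, b) with a, b > 1 the mode is (a−1)/(a+b−2) = 13/19 ≈ 0.684.

θ̂_MAP = 0.684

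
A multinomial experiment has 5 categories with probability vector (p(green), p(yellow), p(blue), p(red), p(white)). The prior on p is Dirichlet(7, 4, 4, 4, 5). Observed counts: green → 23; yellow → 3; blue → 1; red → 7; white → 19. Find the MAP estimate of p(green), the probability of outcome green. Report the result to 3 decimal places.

MAP estimate of p(green) = 0.403

The posterior is Dirichlet(αᵢ + nᵢ) = Dirichlet(30, 7, 5, 11, 24).
For a Dirichlet(a₁,…,a_K) with all aᵢ > 1, the mode has j-th component (aⱼ − 1)/(Σaᵢ − K).
Here Σaᵢ = 77 and K = 5, so p(green) = (30 − 1)/(77 − 5) = 29/72 ≈ 0.403.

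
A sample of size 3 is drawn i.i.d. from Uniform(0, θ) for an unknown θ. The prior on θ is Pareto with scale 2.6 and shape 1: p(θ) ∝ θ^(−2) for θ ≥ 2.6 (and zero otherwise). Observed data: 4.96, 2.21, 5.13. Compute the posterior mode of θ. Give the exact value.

θ̂_MAP = 5.13

The Uniform(0, θ) likelihood is θ^(−n) for θ ≥ max(xᵢ), zero otherwise. Here max(xᵢ) = 5.13.
Posterior ∝ θ^(−2) · θ^(−3) = θ^(−5) on θ ≥ max(2.6, 5.13) = 5.13.
This density is strictly decreasing in θ, so the posterior mode lies at the lower boundary of the support.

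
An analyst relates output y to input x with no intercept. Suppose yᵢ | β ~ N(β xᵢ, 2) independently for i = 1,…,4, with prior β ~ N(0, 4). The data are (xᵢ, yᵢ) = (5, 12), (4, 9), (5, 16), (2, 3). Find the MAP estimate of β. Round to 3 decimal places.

log p(β | y) = −Σ(yᵢ − βxᵢ)²/(2·2) − β²/(2·4) + const.
Setting the derivative to zero: Σxᵢ(yᵢ − βxᵢ)/2 − β/4 = 0, so β = Σxᵢyᵢ / (Σxᵢ² + σ²/τ²).
Σxᵢyᵢ = 5·12 + 4·9 + 5·16 + 2·3 = 182; Σxᵢ² = 70; σ²/τ² = 0.5.
β̂_MAP = 182 / (70 + 0.5) = 182/70.5 ≈ 2.582.

β̂_MAP = 2.582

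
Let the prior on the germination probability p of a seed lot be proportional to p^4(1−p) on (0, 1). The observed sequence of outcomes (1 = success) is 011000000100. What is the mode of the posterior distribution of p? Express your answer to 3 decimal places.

p̂_MAP = 0.412

The prior density ∝ p^4(1−p)^1 is the kernel of Beta(5, 2).
Data: 3 successes in 12 trials (from the sequence). The binomial likelihood contributes p^3(1−p)^9, so the posterior is Beta(5+3, 2+9) = Beta(8, 11).
For Beta(a, b) with a, b > 1 the mode is (a−1)/(a+b−2) = 7/17 ≈ 0.412.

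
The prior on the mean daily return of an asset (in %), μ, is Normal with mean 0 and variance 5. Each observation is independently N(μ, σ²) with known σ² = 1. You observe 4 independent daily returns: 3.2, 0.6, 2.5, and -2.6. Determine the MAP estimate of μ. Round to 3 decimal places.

μ̂_MAP = 0.881

n = 4; x̄ = (3.2 + 0.6 + 2.5 + (-2.6))/4 = 3.7/4 = 0.925.
For a Normal prior and Normal likelihood with known variance, the posterior is Normal; its mode equals its mean, the precision-weighted average.
Prior precision 1/σ₀² = 1/5 = 0.2; data precision n/σ² = 4/1 = 4.
μ̂ = (0.2·0 + 4·0.925) / (0.2 + 4) = 3.7/4.2 = 37/42 ≈ 0.881.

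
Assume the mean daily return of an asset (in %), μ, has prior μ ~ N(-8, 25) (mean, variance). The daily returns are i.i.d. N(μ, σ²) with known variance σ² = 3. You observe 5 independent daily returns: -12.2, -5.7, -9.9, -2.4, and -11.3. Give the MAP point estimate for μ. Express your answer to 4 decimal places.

n = 5; x̄ = ((-12.2) + (-5.7) + (-9.9) + (-2.4) + (-11.3))/5 = -41.5/5 = -8.3.
For a Normal prior and Normal likelihood with known variance, the posterior is Normal; its mode equals its mean, the precision-weighted average.
Prior precision 1/σ₀² = 1/25 = 0.04; data precision n/σ² = 5/3.
μ̂ = (0.04·(-8) + (5/3)·(-8.3)) / (0.04 + 5/3) = (-2123/150)/(128/75) = -8.29296875 ≈ -8.2930.

μ̂_MAP = -8.2930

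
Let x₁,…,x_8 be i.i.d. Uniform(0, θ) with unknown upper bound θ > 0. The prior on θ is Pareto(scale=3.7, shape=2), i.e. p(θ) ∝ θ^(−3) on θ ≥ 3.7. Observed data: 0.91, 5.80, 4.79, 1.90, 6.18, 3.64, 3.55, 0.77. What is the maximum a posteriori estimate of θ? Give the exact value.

θ̂_MAP = 6.18

The Uniform(0, θ) likelihood is θ^(−n) for θ ≥ max(xᵢ), zero otherwise. Here max(xᵢ) = 6.18.
Posterior ∝ θ^(−3) · θ^(−8) = θ^(−11) on θ ≥ max(3.7, 6.18) = 6.18.
This density is strictly decreasing in θ, so the posterior mode lies at the lower boundary of the support.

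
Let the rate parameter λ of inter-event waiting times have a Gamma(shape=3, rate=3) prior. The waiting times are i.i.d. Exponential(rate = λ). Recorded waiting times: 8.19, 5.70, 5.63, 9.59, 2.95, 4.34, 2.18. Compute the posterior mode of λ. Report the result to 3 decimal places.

The Exponential(rate=λ) likelihood is ∝ λ^n e^(−λΣtᵢ). Here n = 7 and Σtᵢ = 8.19 + 5.70 + 5.63 + 9.59 + 2.95 + 4.34 + 2.18 = 38.58.
Posterior ∝ λ^2e^(−3λ) · λ^7e^(−38.58λ) = λ^9e^(−41.58λ), i.e. Gamma(10, 41.58).
Mode = (a−1)/b = 9/41.58 ≈ 0.216.

λ̂_MAP = 0.216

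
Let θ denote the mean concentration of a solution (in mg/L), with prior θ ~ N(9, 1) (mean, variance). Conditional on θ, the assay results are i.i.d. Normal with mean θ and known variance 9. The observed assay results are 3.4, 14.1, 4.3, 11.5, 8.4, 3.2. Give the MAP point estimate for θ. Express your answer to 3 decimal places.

n = 6; x̄ = (3.4 + 14.1 + 4.3 + 11.5 + 8.4 + 3.2)/6 = 44.9/6 = 449/60 ≈ 7.4833.
For a Normal prior and Normal likelihood with known variance, the posterior is Normal; its mode equals its mean, the precision-weighted average.
Prior precision 1/σ₀² = 1/1 = 1; data precision n/σ² = 6/9 = 2/3.
θ̂ = (1·9 + (2/3)·(449/60)) / (1 + 2/3) = (1259/90)/(5/3) = 1259/150 ≈ 8.393.

θ̂_MAP = 8.393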